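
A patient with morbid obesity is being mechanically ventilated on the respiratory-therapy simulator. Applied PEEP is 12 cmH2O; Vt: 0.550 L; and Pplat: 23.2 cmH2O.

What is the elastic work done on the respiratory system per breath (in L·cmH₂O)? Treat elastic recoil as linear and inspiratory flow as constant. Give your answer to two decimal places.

3.08

Elastic work ≈ ½ × (Pplat − PEEP) × Vt = 0.5 × (23.2 − 12) × 0.550 L = 0.5 × 11.2 × 0.550 = 3.08 L·cmH2O.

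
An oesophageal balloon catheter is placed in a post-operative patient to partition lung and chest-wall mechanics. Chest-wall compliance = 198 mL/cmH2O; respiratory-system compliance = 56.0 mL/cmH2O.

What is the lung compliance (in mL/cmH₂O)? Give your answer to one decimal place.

1/CL = 1/Crs − 1/Ccw.
1/CL = 1/56.0 − 1/198 = 0.01281.
CL = 78.064 mL/cmH2O.

78.1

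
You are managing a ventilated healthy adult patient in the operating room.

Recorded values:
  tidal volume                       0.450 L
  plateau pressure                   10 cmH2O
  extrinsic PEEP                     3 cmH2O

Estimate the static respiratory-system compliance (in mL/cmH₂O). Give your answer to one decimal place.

Cstat = Vt / (Pplat − PEEP) = 450 / (10 − 3) = 450 / 7.0 = 64.286 mL/cmH2O.

64.3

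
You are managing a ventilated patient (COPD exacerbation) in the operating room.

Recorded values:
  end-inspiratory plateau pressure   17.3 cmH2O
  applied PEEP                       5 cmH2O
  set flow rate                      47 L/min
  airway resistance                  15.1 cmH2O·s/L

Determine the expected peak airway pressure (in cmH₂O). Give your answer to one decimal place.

29.1

Flow: 47 L/min ÷ 60 = 0.7833 L/s.
PIP = Pplat + Raw × flow = 17.3 + 15.1 × 0.7833 = 17.3 + 11.828 = 29.128 cmH2O.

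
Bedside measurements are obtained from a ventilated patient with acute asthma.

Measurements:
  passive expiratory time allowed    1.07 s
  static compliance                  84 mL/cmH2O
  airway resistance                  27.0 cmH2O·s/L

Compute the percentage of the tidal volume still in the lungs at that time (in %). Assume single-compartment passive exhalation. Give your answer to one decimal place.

62.4

τ = R × C = 27.0 × 84 mL/cmH2O = 27.0 × 0.084 L/cmH2O = 2.268 s.
Passive exhalation: V(t)/V₀ = e^(−t/τ) = e^(−1.07/2.268) = 0.6239.
Fraction remaining = 0.6239 → 62.39%.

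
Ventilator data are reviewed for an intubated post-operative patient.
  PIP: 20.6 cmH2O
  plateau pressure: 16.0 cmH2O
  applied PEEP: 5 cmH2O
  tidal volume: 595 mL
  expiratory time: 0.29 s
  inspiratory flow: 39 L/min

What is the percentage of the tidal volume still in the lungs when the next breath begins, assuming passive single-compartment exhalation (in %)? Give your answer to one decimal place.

Flow: 39 L/min ÷ 60 = 0.65 L/s.
R = (PIP − Pplat)/V̇ = (20.6 − 16.0) / 0.65 = 4.6/0.65 = 7.077 cmH2O·s/L.
C = Vt/(Pplat − PEEP) = 595.0 / (16.0 − 5) = 595.0/11.0 = 54.091 mL/cmH2O.
τ = R × C = 7.077 × 0.05409 L/cmH2O = 0.3828 s.
Fraction remaining at end-expiration = e^(−Te/τ) = e^(−0.29/0.3828) = 0.4688 → 46.88%.

46.9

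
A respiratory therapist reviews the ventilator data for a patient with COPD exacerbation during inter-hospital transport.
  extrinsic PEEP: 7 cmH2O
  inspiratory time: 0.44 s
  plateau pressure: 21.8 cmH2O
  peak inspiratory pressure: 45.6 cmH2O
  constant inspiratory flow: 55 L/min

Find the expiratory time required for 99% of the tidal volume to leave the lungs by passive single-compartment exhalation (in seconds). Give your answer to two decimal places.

3.26

Flow: 55 L/min ÷ 60 = 0.9167 L/s.
Vt = flow × Ti = 0.9167 L/s × 0.44 s × 1000 mL/L = 403.35 mL.
R = (PIP − Pplat)/V̇ = (45.6 − 21.8) / 0.9167 = 23.8/0.9167 = 25.963 cmH2O·s/L.
C = Vt/(Pplat − PEEP) = 403.35 / (21.8 − 7) = 403.35/14.8 = 27.253 mL/cmH2O.
τ = R × C = 25.963 × 0.02725 L/cmH2O = 0.7075 s.
t = −τ·ln(1 − 0.99) = −0.7075·ln(0.01) = 3.258 s.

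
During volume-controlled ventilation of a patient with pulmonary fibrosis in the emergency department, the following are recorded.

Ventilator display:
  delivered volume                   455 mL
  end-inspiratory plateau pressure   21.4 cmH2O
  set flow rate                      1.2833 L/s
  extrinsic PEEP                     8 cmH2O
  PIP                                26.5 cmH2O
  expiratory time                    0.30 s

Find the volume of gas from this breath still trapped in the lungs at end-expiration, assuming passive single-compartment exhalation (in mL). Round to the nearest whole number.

49

R = (PIP − Pplat)/V̇ = (26.5 − 21.4) / 1.2833 = 5.1/1.2833 = 3.974 cmH2O·s/L.
C = Vt/(Pplat − PEEP) = 455.0 / (21.4 − 8) = 455.0/13.4 = 33.955 mL/cmH2O.
τ = R × C = 3.974 × 0.03396 L/cmH2O = 0.135 s.
Fraction remaining = e^(−Te/τ) = e^(−0.30/0.135) = 0.1084.
Trapped volume = 455.0 × 0.1084 = 49.322 mL.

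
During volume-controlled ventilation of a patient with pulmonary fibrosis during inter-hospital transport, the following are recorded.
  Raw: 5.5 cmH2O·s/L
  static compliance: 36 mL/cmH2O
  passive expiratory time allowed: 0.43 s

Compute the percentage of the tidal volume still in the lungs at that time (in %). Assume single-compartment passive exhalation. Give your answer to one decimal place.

11.4

τ = R × C = 5.5 × 36 mL/cmH2O = 5.5 × 0.036 L/cmH2O = 0.198 s.
Passive exhalation: V(t)/V₀ = e^(−t/τ) = e^(−0.43/0.198) = 0.114.
Fraction remaining = 0.114 → 11.4%.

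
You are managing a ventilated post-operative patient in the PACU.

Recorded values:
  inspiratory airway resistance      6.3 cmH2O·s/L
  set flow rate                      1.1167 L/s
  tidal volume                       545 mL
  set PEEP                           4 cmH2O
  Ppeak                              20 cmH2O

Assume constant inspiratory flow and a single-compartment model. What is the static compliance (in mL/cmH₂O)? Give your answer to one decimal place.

Equation of motion (constant flow): PIP = Vt/C + R·V̇ + PEEP.
Vt/C = PIP − R·V̇ − PEEP = 20 − 6.3×1.1167 − 4 = 20 − 7.035 − 4 = 8.965 cmH2O.
C = Vt / 8.965 = 545 / 8.965 = 60.792 mL/cmH2O.

60.8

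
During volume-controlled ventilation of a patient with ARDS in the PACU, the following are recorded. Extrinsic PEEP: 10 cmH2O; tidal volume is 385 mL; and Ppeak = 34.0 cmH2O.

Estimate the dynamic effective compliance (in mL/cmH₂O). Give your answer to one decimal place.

Dynamic compliance = Vt / (PIP − PEEP) = 385 / (34.0 − 10) = 385 / 24.0 = 16.042 mL/cmH2O.

16.0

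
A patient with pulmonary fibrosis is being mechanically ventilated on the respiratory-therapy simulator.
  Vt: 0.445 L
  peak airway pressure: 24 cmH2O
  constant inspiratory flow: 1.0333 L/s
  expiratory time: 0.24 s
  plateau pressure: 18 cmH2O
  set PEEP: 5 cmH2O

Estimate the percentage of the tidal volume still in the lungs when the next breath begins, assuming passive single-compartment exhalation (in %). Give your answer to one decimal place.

R = (PIP − Pplat)/V̇ = (24 − 18) / 1.0333 = 6.0/1.0333 = 5.807 cmH2O·s/L.
C = Vt/(Pplat − PEEP) = 445.0 / (18 − 5) = 445.0/13.0 = 34.231 mL/cmH2O.
τ = R × C = 5.807 × 0.03423 L/cmH2O = 0.1988 s.
Fraction remaining at end-expiration = e^(−Te/τ) = e^(−0.24/0.1988) = 0.299 → 29.9%.

29.9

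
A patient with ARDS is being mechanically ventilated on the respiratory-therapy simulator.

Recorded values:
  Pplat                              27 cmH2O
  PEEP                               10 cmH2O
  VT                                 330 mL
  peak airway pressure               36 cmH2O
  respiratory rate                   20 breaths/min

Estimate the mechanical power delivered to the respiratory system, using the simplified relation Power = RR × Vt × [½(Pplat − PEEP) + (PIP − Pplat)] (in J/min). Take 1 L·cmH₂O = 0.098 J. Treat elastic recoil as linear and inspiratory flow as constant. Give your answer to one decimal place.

11.3

Per-breath work = Vt × [½(Pplat−PEEP) + (PIP−Pplat)] = 0.330 × [0.5×17.0 + 9.0] = 0.330 × 17.5 = 5.775 L·cmH2O.
Power = 20 × 5.775 = 115.5 L·cmH2O/min.
× 0.098 J/(L·cmH2O) → 11.319 J/min.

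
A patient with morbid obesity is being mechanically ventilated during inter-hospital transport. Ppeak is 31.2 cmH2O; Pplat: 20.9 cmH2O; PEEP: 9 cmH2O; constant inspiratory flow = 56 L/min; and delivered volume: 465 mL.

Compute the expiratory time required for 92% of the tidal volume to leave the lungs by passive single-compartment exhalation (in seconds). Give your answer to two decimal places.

1.09

Flow: 56 L/min ÷ 60 = 0.9333 L/s.
R = (PIP − Pplat)/V̇ = (31.2 − 20.9) / 0.9333 = 10.3/0.9333 = 11.036 cmH2O·s/L.
C = Vt/(Pplat − PEEP) = 465.0 / (20.9 − 9) = 465.0/11.9 = 39.076 mL/cmH2O.
τ = R × C = 11.036 × 0.03908 L/cmH2O = 0.4313 s.
t = −τ·ln(1 − 0.92) = −0.4313·ln(0.08) = 1.089 s.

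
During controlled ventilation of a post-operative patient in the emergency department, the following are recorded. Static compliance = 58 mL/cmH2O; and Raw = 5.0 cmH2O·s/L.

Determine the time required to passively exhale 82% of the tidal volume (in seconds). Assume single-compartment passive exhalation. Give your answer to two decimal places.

0.50

τ = R × C = 5.0 × 58 mL/cmH2O = 5.0 × 0.058 L/cmH2O = 0.29 s.
Exhaled fraction f = 1 − e^(−t/τ) → t = −τ·ln(1 − f) = −0.29·ln(0.18) = 0.4973 s.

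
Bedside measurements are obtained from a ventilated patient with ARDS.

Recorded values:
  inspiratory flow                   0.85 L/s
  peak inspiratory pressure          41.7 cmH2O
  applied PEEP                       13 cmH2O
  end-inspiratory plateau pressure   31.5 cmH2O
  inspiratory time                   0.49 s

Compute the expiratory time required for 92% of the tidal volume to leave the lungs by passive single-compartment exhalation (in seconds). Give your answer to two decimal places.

0.68

Vt = flow × Ti = 0.85 L/s × 0.49 s × 1000 mL/L = 416.5 mL.
R = (PIP − Pplat)/V̇ = (41.7 − 31.5) / 0.85 = 10.2/0.85 = 12.0 cmH2O·s/L.
C = Vt/(Pplat − PEEP) = 416.5 / (31.5 − 13) = 416.5/18.5 = 22.514 mL/cmH2O.
τ = R × C = 12.0 × 0.02251 L/cmH2O = 0.2701 s.
t = −τ·ln(1 − 0.92) = −0.2701·ln(0.08) = 0.6822 s.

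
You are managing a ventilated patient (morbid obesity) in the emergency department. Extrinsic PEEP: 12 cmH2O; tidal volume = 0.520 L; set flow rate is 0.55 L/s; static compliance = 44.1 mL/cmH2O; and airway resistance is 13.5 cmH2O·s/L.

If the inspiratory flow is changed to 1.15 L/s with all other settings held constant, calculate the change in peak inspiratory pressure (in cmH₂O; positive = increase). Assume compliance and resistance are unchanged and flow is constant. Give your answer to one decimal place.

8.1

PIP = Vt/C + R·V̇ + PEEP (constant-flow equation of motion).
Only the resistive term changes: ΔPIP = R × ΔV̇ = 13.5 × (1.15 − 0.55) = 13.5 × 0.6 = 8.1 cmH2O.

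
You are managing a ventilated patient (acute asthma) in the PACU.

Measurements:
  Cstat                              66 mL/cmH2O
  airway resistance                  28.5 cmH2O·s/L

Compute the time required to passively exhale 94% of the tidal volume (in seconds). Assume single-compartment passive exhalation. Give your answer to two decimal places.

τ = R × C = 28.5 × 66 mL/cmH2O = 28.5 × 0.066 L/cmH2O = 1.881 s.
Exhaled fraction f = 1 − e^(−t/τ) → t = −τ·ln(1 − f) = −1.881·ln(0.06) = 5.292 s.

5.29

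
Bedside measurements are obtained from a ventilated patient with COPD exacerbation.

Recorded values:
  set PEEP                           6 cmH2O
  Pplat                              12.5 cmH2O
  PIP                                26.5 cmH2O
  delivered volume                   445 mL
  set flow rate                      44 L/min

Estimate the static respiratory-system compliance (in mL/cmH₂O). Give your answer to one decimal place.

Cstat = Vt / (Pplat − PEEP) = 445 / (12.5 − 6) = 445 / 6.5 = 68.462 mL/cmH2O.

68.5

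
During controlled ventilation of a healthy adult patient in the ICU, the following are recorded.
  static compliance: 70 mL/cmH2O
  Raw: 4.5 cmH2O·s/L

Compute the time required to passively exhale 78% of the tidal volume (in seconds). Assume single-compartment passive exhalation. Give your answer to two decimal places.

0.48

τ = R × C = 4.5 × 70 mL/cmH2O = 4.5 × 0.070 L/cmH2O = 0.315 s.
Exhaled fraction f = 1 − e^(−t/τ) → t = −τ·ln(1 − f) = −0.315·ln(0.22) = 0.477 s.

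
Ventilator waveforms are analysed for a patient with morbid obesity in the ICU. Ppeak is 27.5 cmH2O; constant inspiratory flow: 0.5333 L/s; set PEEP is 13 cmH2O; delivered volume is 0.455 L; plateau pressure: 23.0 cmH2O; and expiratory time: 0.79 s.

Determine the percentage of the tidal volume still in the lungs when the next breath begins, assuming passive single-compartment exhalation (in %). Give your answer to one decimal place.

12.8

R = (PIP − Pplat)/V̇ = (27.5 − 23.0) / 0.5333 = 4.5/0.5333 = 8.438 cmH2O·s/L.
C = Vt/(Pplat − PEEP) = 455.0 / (23.0 − 13) = 455.0/10.0 = 45.5 mL/cmH2O.
τ = R × C = 8.438 × 0.0455 L/cmH2O = 0.3839 s.
Fraction remaining at end-expiration = e^(−Te/τ) = e^(−0.79/0.3839) = 0.1277 → 12.77%.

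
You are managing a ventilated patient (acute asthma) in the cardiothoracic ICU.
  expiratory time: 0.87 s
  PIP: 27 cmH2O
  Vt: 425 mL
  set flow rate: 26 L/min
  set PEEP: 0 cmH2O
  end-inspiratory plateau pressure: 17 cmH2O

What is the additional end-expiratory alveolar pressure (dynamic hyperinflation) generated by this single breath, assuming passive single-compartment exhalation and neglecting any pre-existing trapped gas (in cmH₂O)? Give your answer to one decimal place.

Flow: 26 L/min ÷ 60 = 0.4333 L/s.
R = (PIP − Pplat)/V̇ = (27 − 17) / 0.4333 = 10.0/0.4333 = 23.079 cmH2O·s/L.
C = Vt/(Pplat − PEEP) = 425.0 / (17 − 0) = 425.0/17.0 = 25.0 mL/cmH2O.
τ = R × C = 23.079 × 0.025 L/cmH2O = 0.577 s.
Fraction remaining = e^(−Te/τ) = e^(−0.87/0.577) = 0.2214; trapped volume = 425.0 × 0.2214 = 94.095 mL.
Additional alveolar pressure from trapping ≈ V_trapped / C = 94.095 / 25.0 = 3.764 cmH2O.

3.8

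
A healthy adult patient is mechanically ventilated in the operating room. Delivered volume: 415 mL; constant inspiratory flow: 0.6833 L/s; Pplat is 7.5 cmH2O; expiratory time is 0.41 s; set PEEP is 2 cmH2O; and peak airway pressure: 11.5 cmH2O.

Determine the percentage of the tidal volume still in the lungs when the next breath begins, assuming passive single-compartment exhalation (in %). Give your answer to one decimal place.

R = (PIP − Pplat)/V̇ = (11.5 − 7.5) / 0.6833 = 4.0/0.6833 = 5.854 cmH2O·s/L.
C = Vt/(Pplat − PEEP) = 415.0 / (7.5 − 2) = 415.0/5.5 = 75.455 mL/cmH2O.
τ = R × C = 5.854 × 0.07546 L/cmH2O = 0.4417 s.
Fraction remaining at end-expiration = e^(−Te/τ) = e^(−0.41/0.4417) = 0.3953 → 39.53%.

39.5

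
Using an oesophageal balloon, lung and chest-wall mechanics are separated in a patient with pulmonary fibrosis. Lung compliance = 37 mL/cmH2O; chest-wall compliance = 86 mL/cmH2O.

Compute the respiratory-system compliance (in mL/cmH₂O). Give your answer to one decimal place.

Lung and chest wall are elastances in series: 1/Crs = 1/CL + 1/Ccw.
1/Crs = 1/37 + 1/86 = 0.03865.
Crs = 25.873 mL/cmH2O.

25.9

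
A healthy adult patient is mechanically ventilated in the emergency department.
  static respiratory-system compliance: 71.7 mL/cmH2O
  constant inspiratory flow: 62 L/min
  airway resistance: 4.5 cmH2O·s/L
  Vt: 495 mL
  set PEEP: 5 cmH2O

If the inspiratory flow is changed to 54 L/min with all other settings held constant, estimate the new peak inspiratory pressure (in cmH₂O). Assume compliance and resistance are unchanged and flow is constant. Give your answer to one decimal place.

Flow: 62 L/min ÷ 60 = 1.0333 L/s.
New flow: 54 L/min ÷ 60 = 0.9 L/s.
PIP = Vt/C + R·V̇ + PEEP (constant-flow equation of motion).
Only the resistive term changes: ΔPIP = R × ΔV̇ = 4.5 × (0.9 − 1.0333) = 4.5 × -0.1333 = -0.5999 cmH2O.
Original PIP = 495/71.7 + 4.5×1.0333 + 5 = 16.554 cmH2O; new PIP = 16.554 + (-0.5999) = 15.954 cmH2O.

16.0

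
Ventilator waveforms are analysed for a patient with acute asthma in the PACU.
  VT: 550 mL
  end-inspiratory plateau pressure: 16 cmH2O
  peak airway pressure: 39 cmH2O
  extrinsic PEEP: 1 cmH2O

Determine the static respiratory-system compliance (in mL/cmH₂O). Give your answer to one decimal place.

36.7

Cstat = Vt / (Pplat − PEEP) = 550 / (16 − 1) = 550 / 15.0 = 36.667 mL/cmH2O.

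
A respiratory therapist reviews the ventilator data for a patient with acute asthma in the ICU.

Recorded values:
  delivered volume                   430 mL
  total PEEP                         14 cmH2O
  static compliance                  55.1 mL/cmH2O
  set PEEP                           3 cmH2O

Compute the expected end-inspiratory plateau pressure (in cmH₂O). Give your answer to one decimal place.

End-expiratory occlusion gives total PEEP = 14 cmH2O (intrinsic PEEP = 14 − 3 = 11). Use total PEEP for the elastic gradient.
Pplat = PEEPtotal + Vt / Cstat = 14 + 430 / 55.1 = 14 + 7.804 = 21.804 cmH2O.

21.8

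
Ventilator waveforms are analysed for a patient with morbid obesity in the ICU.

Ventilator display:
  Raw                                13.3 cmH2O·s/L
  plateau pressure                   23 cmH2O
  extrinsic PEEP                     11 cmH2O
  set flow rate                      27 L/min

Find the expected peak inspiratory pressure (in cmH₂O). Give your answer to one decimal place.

29.0

Flow: 27 L/min ÷ 60 = 0.45 L/s.
PIP = Pplat + Raw × flow = 23 + 13.3 × 0.45 = 23 + 5.985 = 28.985 cmH2O.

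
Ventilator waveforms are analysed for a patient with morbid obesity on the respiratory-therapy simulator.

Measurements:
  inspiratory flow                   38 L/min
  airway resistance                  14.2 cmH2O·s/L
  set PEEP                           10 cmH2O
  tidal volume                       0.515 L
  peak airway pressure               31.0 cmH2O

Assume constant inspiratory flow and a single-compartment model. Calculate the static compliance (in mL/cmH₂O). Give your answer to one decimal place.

42.9

Flow: 38 L/min ÷ 60 = 0.6333 L/s.
Equation of motion (constant flow): PIP = Vt/C + R·V̇ + PEEP.
Vt/C = PIP − R·V̇ − PEEP = 31.0 − 14.2×0.6333 − 10 = 31.0 − 8.993 − 10 = 12.007 cmH2O.
C = Vt / 12.007 = 515 / 12.007 = 42.892 mL/cmH2O.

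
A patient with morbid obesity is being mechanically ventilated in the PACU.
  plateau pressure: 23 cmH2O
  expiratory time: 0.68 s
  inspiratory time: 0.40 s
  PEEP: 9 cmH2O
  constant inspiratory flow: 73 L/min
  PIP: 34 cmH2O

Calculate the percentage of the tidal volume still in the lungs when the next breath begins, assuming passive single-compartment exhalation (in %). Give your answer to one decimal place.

11.5

Flow: 73 L/min ÷ 60 = 1.2167 L/s.
Vt = flow × Ti = 1.2167 L/s × 0.40 s × 1000 mL/L = 486.68 mL.
R = (PIP − Pplat)/V̇ = (34 − 23) / 1.2167 = 11.0/1.2167 = 9.041 cmH2O·s/L.
C = Vt/(Pplat − PEEP) = 486.68 / (23 − 9) = 486.68/14.0 = 34.763 mL/cmH2O.
τ = R × C = 9.041 × 0.03476 L/cmH2O = 0.3143 s.
Fraction remaining at end-expiration = e^(−Te/τ) = e^(−0.68/0.3143) = 0.1149 → 11.49%.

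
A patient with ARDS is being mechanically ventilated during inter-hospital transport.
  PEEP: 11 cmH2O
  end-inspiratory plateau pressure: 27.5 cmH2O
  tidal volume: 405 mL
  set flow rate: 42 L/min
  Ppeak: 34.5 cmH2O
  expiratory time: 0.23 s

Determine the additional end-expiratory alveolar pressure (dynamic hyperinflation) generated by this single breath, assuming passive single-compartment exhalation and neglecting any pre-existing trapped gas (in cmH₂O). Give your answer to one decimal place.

6.5

Flow: 42 L/min ÷ 60 = 0.7 L/s.
R = (PIP − Pplat)/V̇ = (34.5 − 27.5) / 0.7 = 7.0/0.7 = 10.0 cmH2O·s/L.
C = Vt/(Pplat − PEEP) = 405.0 / (27.5 − 11) = 405.0/16.5 = 24.545 mL/cmH2O.
τ = R × C = 10.0 × 0.02455 L/cmH2O = 0.2455 s.
Fraction remaining = e^(−Te/τ) = e^(−0.23/0.2455) = 0.3919; trapped volume = 405.0 × 0.3919 = 158.72 mL.
Additional alveolar pressure from trapping ≈ V_trapped / C = 158.72 / 24.545 = 6.466 cmH2O.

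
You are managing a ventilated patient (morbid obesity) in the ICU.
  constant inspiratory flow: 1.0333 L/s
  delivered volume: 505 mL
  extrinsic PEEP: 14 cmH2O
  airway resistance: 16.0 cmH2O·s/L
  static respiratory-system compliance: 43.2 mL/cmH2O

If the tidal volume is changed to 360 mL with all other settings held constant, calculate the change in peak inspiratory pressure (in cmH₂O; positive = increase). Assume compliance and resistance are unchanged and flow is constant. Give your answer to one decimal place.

PIP = Vt/C + R·V̇ + PEEP (constant-flow equation of motion).
Only the elastic term changes: ΔPIP = ΔVt / C = (360 − 505) / 43.2 = -3.356 cmH2O.

-3.4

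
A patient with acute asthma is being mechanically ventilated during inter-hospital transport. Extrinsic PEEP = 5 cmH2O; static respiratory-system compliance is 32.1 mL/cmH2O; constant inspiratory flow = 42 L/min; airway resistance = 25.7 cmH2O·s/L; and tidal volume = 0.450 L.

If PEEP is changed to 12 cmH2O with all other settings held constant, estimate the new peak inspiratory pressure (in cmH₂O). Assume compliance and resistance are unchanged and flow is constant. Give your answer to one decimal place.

Flow: 42 L/min ÷ 60 = 0.7 L/s.
PIP = Vt/C + R·V̇ + PEEP (constant-flow equation of motion).
Only the baseline term changes: ΔPIP = ΔPEEP = 12 − 5 = 7.0 cmH2O.
Original PIP = 450/32.1 + 25.7×0.7 + 5 = 37.009 cmH2O; new PIP = 37.009 + (7.0) = 44.009 cmH2O.

44.0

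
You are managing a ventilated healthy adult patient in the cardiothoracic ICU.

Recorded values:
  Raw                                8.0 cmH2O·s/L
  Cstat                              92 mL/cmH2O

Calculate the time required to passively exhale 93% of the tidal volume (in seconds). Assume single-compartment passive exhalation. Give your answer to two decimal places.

τ = R × C = 8.0 × 92 mL/cmH2O = 8.0 × 0.092 L/cmH2O = 0.736 s.
Exhaled fraction f = 1 − e^(−t/τ) → t = −τ·ln(1 − f) = −0.736·ln(0.07) = 1.957 s.

1.96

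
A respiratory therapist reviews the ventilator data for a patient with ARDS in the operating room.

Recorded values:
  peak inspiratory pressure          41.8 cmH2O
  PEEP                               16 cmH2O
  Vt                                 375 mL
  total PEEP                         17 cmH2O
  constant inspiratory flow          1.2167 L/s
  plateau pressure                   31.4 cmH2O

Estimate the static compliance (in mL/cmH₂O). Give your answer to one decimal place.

End-expiratory occlusion gives total PEEP = 17 cmH2O (intrinsic PEEP = 17 − 16 = 1). Use total PEEP for the elastic gradient.
Cstat = Vt / (Pplat − PEEPtotal) = 375 / (31.4 − 17) = 375 / 14.4 = 26.042 mL/cmH2O.

26.0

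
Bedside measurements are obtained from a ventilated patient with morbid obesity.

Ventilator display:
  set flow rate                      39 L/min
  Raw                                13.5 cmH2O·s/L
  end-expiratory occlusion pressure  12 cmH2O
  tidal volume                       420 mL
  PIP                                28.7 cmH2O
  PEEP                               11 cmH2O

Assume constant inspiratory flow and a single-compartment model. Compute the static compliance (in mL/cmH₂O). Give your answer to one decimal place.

53.0

Flow: 39 L/min ÷ 60 = 0.65 L/s.
Total PEEP = 12 cmH2O (set 11 + intrinsic 1); this is the baseline alveolar pressure.
Equation of motion (constant flow): PIP = Vt/C + R·V̇ + PEEP.
Vt/C = PIP − R·V̇ − PEEP = 28.7 − 13.5×0.65 − 12 = 28.7 − 8.775 − 12 = 7.925 cmH2O.
C = Vt / 7.925 = 420 / 7.925 = 52.997 mL/cmH2O.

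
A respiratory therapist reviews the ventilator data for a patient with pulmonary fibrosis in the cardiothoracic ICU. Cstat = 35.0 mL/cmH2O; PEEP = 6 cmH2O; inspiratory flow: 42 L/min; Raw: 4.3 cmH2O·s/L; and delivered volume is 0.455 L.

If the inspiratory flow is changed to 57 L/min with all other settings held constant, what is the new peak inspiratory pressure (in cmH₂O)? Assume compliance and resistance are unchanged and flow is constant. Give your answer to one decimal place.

Flow: 42 L/min ÷ 60 = 0.7 L/s.
New flow: 57 L/min ÷ 60 = 0.95 L/s.
PIP = Vt/C + R·V̇ + PEEP (constant-flow equation of motion).
Only the resistive term changes: ΔPIP = R × ΔV̇ = 4.3 × (0.95 − 0.7) = 4.3 × 0.25 = 1.075 cmH2O.
Original PIP = 455/35.0 + 4.3×0.7 + 6 = 22.01 cmH2O; new PIP = 22.01 + (1.075) = 23.085 cmH2O.

23.1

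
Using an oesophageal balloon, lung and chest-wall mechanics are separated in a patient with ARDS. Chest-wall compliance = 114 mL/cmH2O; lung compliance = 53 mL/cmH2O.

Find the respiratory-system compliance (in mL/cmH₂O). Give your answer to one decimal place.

Lung and chest wall are elastances in series: 1/Crs = 1/CL + 1/Ccw.
1/Crs = 1/53 + 1/114 = 0.02764.
Crs = 36.179 mL/cmH2O.

36.2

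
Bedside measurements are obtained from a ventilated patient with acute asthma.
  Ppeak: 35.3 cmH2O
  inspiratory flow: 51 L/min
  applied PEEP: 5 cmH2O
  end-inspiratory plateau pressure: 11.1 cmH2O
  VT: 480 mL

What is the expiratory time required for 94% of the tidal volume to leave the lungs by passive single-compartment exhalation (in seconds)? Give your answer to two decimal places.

Flow: 51 L/min ÷ 60 = 0.85 L/s.
R = (PIP − Pplat)/V̇ = (35.3 − 11.1) / 0.85 = 24.2/0.85 = 28.471 cmH2O·s/L.
C = Vt/(Pplat − PEEP) = 480.0 / (11.1 − 5) = 480.0/6.1 = 78.689 mL/cmH2O.
τ = R × C = 28.471 × 0.07869 L/cmH2O = 2.24 s.
t = −τ·ln(1 − 0.94) = −2.24·ln(0.06) = 6.302 s.

6.30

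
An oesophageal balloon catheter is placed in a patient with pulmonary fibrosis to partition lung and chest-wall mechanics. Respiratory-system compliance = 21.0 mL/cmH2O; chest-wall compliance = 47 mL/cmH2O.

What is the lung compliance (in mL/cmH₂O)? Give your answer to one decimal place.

1/CL = 1/Crs − 1/Ccw.
1/CL = 1/21.0 − 1/47 = 0.02634.
CL = 37.965 mL/cmH2O.

38.0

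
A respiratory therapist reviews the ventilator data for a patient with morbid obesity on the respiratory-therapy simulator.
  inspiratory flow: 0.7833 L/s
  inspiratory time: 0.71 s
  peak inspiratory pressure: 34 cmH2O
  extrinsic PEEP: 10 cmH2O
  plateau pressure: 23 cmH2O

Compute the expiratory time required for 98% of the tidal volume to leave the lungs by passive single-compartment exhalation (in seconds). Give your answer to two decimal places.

2.35

Vt = flow × Ti = 0.7833 L/s × 0.71 s × 1000 mL/L = 556.14 mL.
R = (PIP − Pplat)/V̇ = (34 − 23) / 0.7833 = 11.0/0.7833 = 14.043 cmH2O·s/L.
C = Vt/(Pplat − PEEP) = 556.14 / (23 − 10) = 556.14/13.0 = 42.78 mL/cmH2O.
τ = R × C = 14.043 × 0.04278 L/cmH2O = 0.6008 s.
t = −τ·ln(1 − 0.98) = −0.6008·ln(0.02) = 2.35 s.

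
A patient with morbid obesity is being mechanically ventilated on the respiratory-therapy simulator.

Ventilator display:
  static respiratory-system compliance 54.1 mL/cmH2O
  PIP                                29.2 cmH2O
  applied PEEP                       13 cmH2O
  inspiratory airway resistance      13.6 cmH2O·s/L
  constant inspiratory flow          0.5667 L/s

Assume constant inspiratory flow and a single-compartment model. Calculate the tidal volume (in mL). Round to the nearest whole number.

459

Equation of motion (constant flow): PIP = Vt/C + R·V̇ + PEEP.
Vt/C = PIP − R·V̇ − PEEP = 29.2 − 7.707 − 13 = 8.493 cmH2O.
Vt = C × 8.493 = 54.1 × 8.493 = 459.47 mL.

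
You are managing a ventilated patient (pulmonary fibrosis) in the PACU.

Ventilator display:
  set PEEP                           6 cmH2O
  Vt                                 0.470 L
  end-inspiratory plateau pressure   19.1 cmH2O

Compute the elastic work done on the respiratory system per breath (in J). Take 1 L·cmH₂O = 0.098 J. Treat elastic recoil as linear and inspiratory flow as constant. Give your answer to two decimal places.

Elastic work ≈ ½ × (Pplat − PEEP) × Vt = 0.5 × (19.1 − 6) × 0.470 L = 0.5 × 13.1 × 0.470 = 3.079 L·cmH2O.
× 0.098 J/(L·cmH2O) → 0.3017 J.

0.30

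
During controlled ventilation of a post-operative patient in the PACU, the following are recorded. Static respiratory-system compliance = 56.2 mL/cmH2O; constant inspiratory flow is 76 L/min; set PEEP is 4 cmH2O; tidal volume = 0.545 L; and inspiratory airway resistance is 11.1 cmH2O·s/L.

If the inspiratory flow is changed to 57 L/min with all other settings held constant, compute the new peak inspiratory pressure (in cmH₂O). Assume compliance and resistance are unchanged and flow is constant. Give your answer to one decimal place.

Flow: 76 L/min ÷ 60 = 1.2667 L/s.
New flow: 57 L/min ÷ 60 = 0.95 L/s.
PIP = Vt/C + R·V̇ + PEEP (constant-flow equation of motion).
Only the resistive term changes: ΔPIP = R × ΔV̇ = 11.1 × (0.95 − 1.2667) = 11.1 × -0.3167 = -3.515 cmH2O.
Original PIP = 545/56.2 + 11.1×1.2667 + 4 = 27.758 cmH2O; new PIP = 27.758 + (-3.515) = 24.243 cmH2O.

24.2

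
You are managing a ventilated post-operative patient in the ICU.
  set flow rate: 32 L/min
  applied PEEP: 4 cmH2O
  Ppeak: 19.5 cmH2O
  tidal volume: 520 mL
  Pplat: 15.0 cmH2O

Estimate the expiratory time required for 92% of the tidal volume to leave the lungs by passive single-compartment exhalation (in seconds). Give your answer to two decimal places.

1.01

Flow: 32 L/min ÷ 60 = 0.5333 L/s.
R = (PIP − Pplat)/V̇ = (19.5 − 15.0) / 0.5333 = 4.5/0.5333 = 8.438 cmH2O·s/L.
C = Vt/(Pplat − PEEP) = 520.0 / (15.0 − 4) = 520.0/11.0 = 47.273 mL/cmH2O.
τ = R × C = 8.438 × 0.04727 L/cmH2O = 0.3989 s.
t = −τ·ln(1 − 0.92) = −0.3989·ln(0.08) = 1.008 s.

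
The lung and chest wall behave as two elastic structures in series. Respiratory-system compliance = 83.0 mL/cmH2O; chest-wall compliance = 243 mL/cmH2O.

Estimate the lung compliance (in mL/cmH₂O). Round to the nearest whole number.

1/CL = 1/Crs − 1/Ccw.
1/CL = 1/83.0 − 1/243 = 0.007933.
CL = 126.06 mL/cmH2O.

126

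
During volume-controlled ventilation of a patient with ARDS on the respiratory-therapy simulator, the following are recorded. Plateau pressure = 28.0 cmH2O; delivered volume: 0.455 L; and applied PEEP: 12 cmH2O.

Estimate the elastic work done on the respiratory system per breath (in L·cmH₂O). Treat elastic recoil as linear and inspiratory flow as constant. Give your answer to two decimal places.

Elastic work ≈ ½ × (Pplat − PEEP) × Vt = 0.5 × (28.0 − 12) × 0.455 L = 0.5 × 16.0 × 0.455 = 3.64 L·cmH2O.

3.64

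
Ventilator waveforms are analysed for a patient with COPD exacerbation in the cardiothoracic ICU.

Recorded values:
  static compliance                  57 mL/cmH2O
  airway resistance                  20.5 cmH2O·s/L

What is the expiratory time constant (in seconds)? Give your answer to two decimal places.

1.17

τ = R × C = 20.5 × 57 mL/cmH2O = 20.5 × 0.057 L/cmH2O = 1.169 s.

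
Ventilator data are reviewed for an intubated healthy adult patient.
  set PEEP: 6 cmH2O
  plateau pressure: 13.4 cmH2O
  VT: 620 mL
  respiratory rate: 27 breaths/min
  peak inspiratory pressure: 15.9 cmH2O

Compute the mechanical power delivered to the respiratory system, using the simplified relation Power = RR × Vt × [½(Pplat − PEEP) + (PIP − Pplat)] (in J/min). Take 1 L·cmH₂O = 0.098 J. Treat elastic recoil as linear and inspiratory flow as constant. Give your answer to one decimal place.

10.2

Per-breath work = Vt × [½(Pplat−PEEP) + (PIP−Pplat)] = 0.620 × [0.5×7.4 + 2.5] = 0.620 × 6.2 = 3.844 L·cmH2O.
Power = 27 × 3.844 = 103.79 L·cmH2O/min.
× 0.098 J/(L·cmH2O) → 10.171 J/min.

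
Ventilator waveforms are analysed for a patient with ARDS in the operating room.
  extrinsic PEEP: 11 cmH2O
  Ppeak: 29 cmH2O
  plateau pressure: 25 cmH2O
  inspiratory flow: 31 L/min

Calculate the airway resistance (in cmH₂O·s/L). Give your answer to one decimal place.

7.7

Flow: 31 L/min ÷ 60 = 0.5167 L/s.
Raw = (PIP − Pplat) / flow = (29 − 25) / 0.5167 = 4.0 / 0.5167 = 7.741 cmH2O·s/L.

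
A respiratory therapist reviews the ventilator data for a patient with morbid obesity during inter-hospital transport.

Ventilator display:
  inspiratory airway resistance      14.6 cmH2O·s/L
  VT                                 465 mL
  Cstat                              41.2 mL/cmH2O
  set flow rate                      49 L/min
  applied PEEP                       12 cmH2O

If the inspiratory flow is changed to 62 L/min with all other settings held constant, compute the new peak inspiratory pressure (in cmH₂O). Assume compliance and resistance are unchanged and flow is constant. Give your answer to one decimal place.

38.4

Flow: 49 L/min ÷ 60 = 0.8167 L/s.
New flow: 62 L/min ÷ 60 = 1.0333 L/s.
PIP = Vt/C + R·V̇ + PEEP (constant-flow equation of motion).
Only the resistive term changes: ΔPIP = R × ΔV̇ = 14.6 × (1.0333 − 0.8167) = 14.6 × 0.2166 = 3.162 cmH2O.
Original PIP = 465/41.2 + 14.6×0.8167 + 12 = 35.21 cmH2O; new PIP = 35.21 + (3.162) = 38.372 cmH2O.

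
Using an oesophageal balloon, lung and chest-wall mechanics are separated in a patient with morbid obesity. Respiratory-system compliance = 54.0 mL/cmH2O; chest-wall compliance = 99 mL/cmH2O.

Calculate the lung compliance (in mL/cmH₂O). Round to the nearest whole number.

119

1/CL = 1/Crs − 1/Ccw.
1/CL = 1/54.0 − 1/99 = 0.008418.
CL = 118.79 mL/cmH2O.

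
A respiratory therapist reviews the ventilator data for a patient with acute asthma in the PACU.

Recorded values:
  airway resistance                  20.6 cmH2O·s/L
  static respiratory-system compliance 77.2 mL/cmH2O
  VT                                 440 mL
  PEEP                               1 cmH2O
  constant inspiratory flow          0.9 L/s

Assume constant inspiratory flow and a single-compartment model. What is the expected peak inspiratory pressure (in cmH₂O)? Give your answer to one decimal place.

Equation of motion (constant flow): PIP = Vt/C + R·V̇ + PEEP.
PIP = 440/77.2 + 20.6×0.9 + 1 = 5.699 + 18.54 + 1 = 25.239 cmH2O.

25.2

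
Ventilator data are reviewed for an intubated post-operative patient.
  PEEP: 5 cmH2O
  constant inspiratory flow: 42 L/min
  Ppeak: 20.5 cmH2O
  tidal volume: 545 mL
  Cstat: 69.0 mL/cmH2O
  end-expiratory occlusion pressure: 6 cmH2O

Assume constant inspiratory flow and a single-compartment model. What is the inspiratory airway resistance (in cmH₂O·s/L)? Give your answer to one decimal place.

Flow: 42 L/min ÷ 60 = 0.7 L/s.
Total PEEP = 6 cmH2O (set 5 + intrinsic 1); this is the baseline alveolar pressure.
Equation of motion (constant flow): PIP = Vt/C + R·V̇ + PEEP.
R·V̇ = PIP − Vt/C − PEEP = 20.5 − 545/69.0 − 6 = 20.5 − 7.899 − 6 = 6.601 cmH2O.
R = 6.601 / 0.7 = 9.43 cmH2O·s/L.

9.4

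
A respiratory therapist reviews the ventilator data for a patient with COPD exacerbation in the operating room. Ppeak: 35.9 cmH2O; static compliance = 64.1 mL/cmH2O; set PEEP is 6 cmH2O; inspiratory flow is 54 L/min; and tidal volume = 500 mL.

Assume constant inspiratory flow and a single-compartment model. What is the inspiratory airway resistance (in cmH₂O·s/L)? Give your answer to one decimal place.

24.6

Flow: 54 L/min ÷ 60 = 0.9 L/s.
Equation of motion (constant flow): PIP = Vt/C + R·V̇ + PEEP.
R·V̇ = PIP − Vt/C − PEEP = 35.9 − 500/64.1 − 6 = 35.9 − 7.8 − 6 = 22.1 cmH2O.
R = 22.1 / 0.9 = 24.556 cmH2O·s/L.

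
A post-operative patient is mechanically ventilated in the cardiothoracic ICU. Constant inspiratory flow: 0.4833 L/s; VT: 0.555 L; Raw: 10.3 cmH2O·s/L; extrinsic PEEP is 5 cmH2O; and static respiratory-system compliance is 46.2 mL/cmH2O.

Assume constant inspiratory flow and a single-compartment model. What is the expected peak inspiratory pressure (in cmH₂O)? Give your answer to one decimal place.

Equation of motion (constant flow): PIP = Vt/C + R·V̇ + PEEP.
PIP = 555/46.2 + 10.3×0.4833 + 5 = 12.013 + 4.978 + 5 = 21.991 cmH2O.

22.0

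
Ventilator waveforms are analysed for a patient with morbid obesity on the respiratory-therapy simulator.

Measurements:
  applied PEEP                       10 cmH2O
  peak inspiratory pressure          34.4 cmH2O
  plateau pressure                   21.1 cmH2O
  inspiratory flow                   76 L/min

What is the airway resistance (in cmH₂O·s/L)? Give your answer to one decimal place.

Flow: 76 L/min ÷ 60 = 1.2667 L/s.
Raw = (PIP − Pplat) / flow = (34.4 − 21.1) / 1.2667 = 13.3 / 1.2667 = 10.5 cmH2O·s/L.

10.5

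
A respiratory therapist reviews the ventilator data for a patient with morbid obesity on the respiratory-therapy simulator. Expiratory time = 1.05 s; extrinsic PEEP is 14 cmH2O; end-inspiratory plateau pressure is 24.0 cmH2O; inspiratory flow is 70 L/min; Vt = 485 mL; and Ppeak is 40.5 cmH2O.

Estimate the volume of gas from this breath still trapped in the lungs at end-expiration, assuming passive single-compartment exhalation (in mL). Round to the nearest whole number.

Flow: 70 L/min ÷ 60 = 1.1667 L/s.
R = (PIP − Pplat)/V̇ = (40.5 − 24.0) / 1.1667 = 16.5/1.1667 = 14.142 cmH2O·s/L.
C = Vt/(Pplat − PEEP) = 485.0 / (24.0 − 14) = 485.0/10.0 = 48.5 mL/cmH2O.
τ = R × C = 14.142 × 0.0485 L/cmH2O = 0.6859 s.
Fraction remaining = e^(−Te/τ) = e^(−1.05/0.6859) = 0.2164.
Trapped volume = 485.0 × 0.2164 = 104.95 mL.

105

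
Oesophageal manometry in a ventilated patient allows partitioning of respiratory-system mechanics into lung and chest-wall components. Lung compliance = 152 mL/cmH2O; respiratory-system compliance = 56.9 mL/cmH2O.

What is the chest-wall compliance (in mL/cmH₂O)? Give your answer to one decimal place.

1/Ccw = 1/Crs − 1/CL.
1/Ccw = 1/56.9 − 1/152 = 0.011.
Ccw = 90.909 mL/cmH2O.

90.9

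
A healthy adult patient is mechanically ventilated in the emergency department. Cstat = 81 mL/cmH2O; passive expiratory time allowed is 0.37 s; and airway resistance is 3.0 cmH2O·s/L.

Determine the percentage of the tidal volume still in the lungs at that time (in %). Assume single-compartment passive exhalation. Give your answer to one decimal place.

21.8

τ = R × C = 3.0 × 81 mL/cmH2O = 3.0 × 0.081 L/cmH2O = 0.243 s.
Passive exhalation: V(t)/V₀ = e^(−t/τ) = e^(−0.37/0.243) = 0.2181.
Fraction remaining = 0.2181 → 21.81%.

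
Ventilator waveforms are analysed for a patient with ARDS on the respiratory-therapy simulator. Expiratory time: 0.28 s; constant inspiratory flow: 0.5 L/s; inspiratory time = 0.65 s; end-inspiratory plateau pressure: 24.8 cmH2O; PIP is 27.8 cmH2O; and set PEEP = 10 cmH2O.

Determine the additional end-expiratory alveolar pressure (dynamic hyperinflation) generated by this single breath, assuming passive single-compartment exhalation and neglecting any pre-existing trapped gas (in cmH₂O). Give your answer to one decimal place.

1.8

Vt = flow × Ti = 0.5 L/s × 0.65 s × 1000 mL/L = 325.0 mL.
R = (PIP − Pplat)/V̇ = (27.8 − 24.8) / 0.5 = 3.0/0.5 = 6.0 cmH2O·s/L.
C = Vt/(Pplat − PEEP) = 325.0 / (24.8 − 10) = 325.0/14.8 = 21.959 mL/cmH2O.
τ = R × C = 6.0 × 0.02196 L/cmH2O = 0.1318 s.
Fraction remaining = e^(−Te/τ) = e^(−0.28/0.1318) = 0.1195; trapped volume = 325.0 × 0.1195 = 38.838 mL.
Additional alveolar pressure from trapping ≈ V_trapped / C = 38.838 / 21.959 = 1.769 cmH2O.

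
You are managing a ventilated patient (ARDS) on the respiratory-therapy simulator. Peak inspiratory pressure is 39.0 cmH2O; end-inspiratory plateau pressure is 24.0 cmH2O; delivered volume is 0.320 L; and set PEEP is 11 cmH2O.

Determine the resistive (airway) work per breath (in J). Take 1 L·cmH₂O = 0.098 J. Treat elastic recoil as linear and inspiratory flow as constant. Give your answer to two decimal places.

With constant inspiratory flow the resistive pressure is constant at PIP − Pplat = 39.0 − 24.0 = 15.0 cmH2O, so resistive work = 15.0 × 0.320 = 4.8 L·cmH2O.
× 0.098 J/(L·cmH2O) → 0.4704 J.

0.47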